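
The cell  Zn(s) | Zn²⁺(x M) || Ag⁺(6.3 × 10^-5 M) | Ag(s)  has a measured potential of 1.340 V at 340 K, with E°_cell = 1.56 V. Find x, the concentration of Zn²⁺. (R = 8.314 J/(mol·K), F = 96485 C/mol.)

From the Nernst equation, ln Q = nF(E° − E)/RT = 2×96485×(1.56 − 1.340)/(8.314×340) = 15.018, so Q = 3.33 × 10^6.
With Q = [Zn²⁺]/[Ag⁺]^2 and the known concentrations, [Zn²⁺] in the numerator gives [Zn²⁺] = 0.013 M.

0.013 M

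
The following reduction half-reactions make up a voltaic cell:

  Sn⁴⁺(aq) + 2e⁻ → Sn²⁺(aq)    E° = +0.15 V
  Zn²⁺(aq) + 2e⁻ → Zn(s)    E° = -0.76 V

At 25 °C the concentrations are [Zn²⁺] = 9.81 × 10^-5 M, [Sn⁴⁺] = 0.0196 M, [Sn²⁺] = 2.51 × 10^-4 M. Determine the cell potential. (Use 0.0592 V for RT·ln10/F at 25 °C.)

The Sn⁴⁺/Sn²⁺ couple has the higher reduction potential and acts as the cathode, so E°_cell = +0.15 − (-0.76) = 0.91 V.
Balancing electrons gives n = 2; the reaction quotient is Q = [Zn²⁺]·[Sn²⁺]/[Sn⁴⁺] = 1.26 × 10^-6.
At 25 °C, E = E° − (0.0592/n) log Q = 0.91 − (0.0592/2)(-5.901) = 0.910 + 0.175 = 1.085 V.

1.08 V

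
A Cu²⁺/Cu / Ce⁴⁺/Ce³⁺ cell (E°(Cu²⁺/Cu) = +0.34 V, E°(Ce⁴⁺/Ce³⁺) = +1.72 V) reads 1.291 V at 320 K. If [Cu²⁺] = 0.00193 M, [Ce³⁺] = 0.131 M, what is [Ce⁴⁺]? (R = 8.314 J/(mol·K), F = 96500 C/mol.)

2.3 × 10^-4 M

From the Nernst equation, ln Q = nF(E° − E)/RT = 2×96500×(1.38 − 1.291)/(8.314×320) = 6.456, so Q = 637.
With Q = [Cu²⁺]·[Ce³⁺]^2/[Ce⁴⁺]^2 and the known concentrations, [Ce⁴⁺]^2 in the denominator gives [Ce⁴⁺] = 2.3 × 10^-4 M.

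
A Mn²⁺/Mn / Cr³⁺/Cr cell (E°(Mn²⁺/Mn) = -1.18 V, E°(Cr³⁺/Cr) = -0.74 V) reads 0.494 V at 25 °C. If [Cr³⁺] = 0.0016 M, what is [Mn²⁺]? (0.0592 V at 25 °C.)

2.1 × 10^-4 M

From the Nernst equation, log Q = n(E° − E)/0.0592 = 6(0.44 − 0.494)/0.0592 = -5.473, so Q = 3.37 × 10^-6.
With Q = [Mn²⁺]^3/[Cr³⁺]^2 and the known concentrations, [Mn²⁺]^3 in the numerator gives [Mn²⁺] = 2.1 × 10^-4 M.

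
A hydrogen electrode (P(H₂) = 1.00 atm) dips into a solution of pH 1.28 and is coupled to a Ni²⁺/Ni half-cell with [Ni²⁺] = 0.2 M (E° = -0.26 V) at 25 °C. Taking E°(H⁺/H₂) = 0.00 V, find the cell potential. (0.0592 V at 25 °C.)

0.20 V

The hydrogen couple is the cathode, so E°_cell = 0.26 V; n = 2.
[H⁺] = 10^(−1.28) = 0.052 M, and Q = [Ni²⁺]·P(H₂) / [H⁺]^2 = 72.6.
E = E° − (0.0592/2) log Q = 0.26 − (0.0592/2)(1.861) = 0.205 V.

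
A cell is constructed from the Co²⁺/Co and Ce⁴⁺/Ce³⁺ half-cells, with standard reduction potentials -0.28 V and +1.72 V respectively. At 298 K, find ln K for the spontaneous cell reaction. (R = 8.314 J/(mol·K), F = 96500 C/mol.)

E°_cell = +1.72 − (-0.28) = 2.00 V, with n = 2 electrons transferred.
At equilibrium E = 0, so the Nernst equation gives ln K = nFE°/RT = (2)(96500)(2.00)/((8.314)(298)) = 155.80.

ln K = 155.8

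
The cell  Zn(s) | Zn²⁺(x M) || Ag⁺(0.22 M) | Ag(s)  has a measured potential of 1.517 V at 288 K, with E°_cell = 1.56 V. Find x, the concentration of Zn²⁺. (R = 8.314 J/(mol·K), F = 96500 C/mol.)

1.5 M

From the Nernst equation, ln Q = nF(E° − E)/RT = 2×96500×(1.56 − 1.517)/(8.314×288) = 3.466, so Q = 32.0.
With Q = [Zn²⁺]/[Ag⁺]^2 and the known concentrations, [Zn²⁺] in the numerator gives [Zn²⁺] = 1.5 M.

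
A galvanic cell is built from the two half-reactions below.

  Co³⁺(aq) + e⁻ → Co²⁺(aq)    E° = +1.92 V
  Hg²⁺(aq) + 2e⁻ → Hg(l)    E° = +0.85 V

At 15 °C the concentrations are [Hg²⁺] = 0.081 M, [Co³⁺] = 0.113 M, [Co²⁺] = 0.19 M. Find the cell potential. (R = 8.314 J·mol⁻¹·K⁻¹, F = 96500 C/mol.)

The Co³⁺/Co²⁺ couple has the higher reduction potential and acts as the cathode, so E°_cell = +1.92 − (+0.85) = 1.07 V.
Balancing electrons gives n = 2; the reaction quotient is Q = [Hg²⁺]·[Co²⁺]^2/[Co³⁺]^2 = 0.229.
E = E° − (RT/nF) ln Q = 1.07 − (8.314×288)/(2×96500) × (-1.474) = 1.070 + 0.018 = 1.088 V.

1.09 V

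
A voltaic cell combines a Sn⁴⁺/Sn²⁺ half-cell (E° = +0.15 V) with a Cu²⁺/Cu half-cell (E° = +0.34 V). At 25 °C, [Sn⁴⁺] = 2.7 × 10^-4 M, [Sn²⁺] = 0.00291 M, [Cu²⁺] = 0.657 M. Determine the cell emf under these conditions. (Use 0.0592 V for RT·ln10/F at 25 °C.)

The Cu²⁺/Cu couple has the higher reduction potential and acts as the cathode, so E°_cell = +0.34 − (+0.15) = 0.19 V.
Balancing electrons gives n = 2; the reaction quotient is Q = [Sn⁴⁺]/([Sn²⁺]·[Cu²⁺]) = 0.141.
At 25 °C, E = E° − (0.0592/n) log Q = 0.19 − (0.0592/2)(-0.850) = 0.190 + 0.025 = 0.215 V.

0.215 V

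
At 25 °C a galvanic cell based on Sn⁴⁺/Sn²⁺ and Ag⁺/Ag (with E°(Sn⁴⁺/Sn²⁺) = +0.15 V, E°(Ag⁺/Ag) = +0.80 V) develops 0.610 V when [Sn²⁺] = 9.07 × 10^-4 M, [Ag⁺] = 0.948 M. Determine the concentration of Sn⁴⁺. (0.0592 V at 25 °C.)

0.018 M

From the Nernst equation, log Q = n(E° − E)/0.0592 = 2(0.65 − 0.610)/0.0592 = 1.351, so Q = 22.5.
With Q = [Sn⁴⁺]/([Sn²⁺]·[Ag⁺]^2) and the known concentrations, [Sn⁴⁺] in the numerator gives [Sn⁴⁺] = 0.018 M.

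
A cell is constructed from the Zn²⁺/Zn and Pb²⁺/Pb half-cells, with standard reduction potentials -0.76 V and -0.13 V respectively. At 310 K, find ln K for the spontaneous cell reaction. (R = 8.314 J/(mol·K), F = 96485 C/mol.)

ln K = 47.2

E°_cell = -0.13 − (-0.76) = 0.63 V, with n = 2 electrons transferred.
At equilibrium E = 0, so the Nernst equation gives ln K = nFE°/RT = (2)(96485)(0.63)/((8.314)(310)) = 47.17.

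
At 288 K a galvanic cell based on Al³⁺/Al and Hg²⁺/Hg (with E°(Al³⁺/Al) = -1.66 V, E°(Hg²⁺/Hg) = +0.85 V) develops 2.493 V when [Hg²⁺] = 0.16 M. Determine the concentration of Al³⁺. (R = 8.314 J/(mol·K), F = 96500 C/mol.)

0.5 M

From the Nernst equation, ln Q = nF(E° − E)/RT = 6×96500×(2.51 − 2.493)/(8.314×288) = 4.111, so Q = 61.0.
With Q = [Al³⁺]^2/[Hg²⁺]^3 and the known concentrations, [Al³⁺]^2 in the numerator gives [Al³⁺] = 0.5 M.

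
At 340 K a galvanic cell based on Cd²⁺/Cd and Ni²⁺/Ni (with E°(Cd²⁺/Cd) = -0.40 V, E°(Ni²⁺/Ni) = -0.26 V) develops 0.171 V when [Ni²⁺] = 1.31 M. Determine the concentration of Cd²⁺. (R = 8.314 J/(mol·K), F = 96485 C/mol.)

0.16 M

From the Nernst equation, ln Q = nF(E° − E)/RT = 2×96485×(0.14 − 0.171)/(8.314×340) = -2.116, so Q = 0.120.
With Q = [Cd²⁺]/[Ni²⁺] and the known concentrations, [Cd²⁺] in the numerator gives [Cd²⁺] = 0.16 M.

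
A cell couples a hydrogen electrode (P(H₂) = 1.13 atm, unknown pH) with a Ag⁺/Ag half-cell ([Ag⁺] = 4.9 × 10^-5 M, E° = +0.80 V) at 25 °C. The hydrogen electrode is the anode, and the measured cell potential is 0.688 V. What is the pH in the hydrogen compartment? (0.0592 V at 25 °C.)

pH = 2.39

E°_cell = 0.80 V and n = 2.
log Q = n(E° − E)/0.0592 = 2×(0.80 − 0.688)/0.0592 = 3.784.
With Q = [H⁺]^2 / ([Ag⁺]^2·P(H₂)), solving for [H⁺] gives log[H⁺] = -2.391, so pH = 2.39.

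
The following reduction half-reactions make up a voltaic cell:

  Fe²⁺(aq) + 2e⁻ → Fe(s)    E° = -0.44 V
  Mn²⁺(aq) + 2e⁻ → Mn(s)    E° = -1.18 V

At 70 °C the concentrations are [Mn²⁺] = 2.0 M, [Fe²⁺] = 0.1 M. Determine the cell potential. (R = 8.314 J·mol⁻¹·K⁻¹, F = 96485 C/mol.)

0.696 V

The Fe²⁺/Fe couple has the higher reduction potential and acts as the cathode, so E°_cell = -0.44 − (-1.18) = 0.74 V.
Balancing electrons gives n = 2; the reaction quotient is Q = [Mn²⁺]/[Fe²⁺] = 20.0.
E = E° − (RT/nF) ln Q = 0.74 − (8.314×343)/(2×96485) × (2.996) = 0.740 − 0.044 = 0.696 V.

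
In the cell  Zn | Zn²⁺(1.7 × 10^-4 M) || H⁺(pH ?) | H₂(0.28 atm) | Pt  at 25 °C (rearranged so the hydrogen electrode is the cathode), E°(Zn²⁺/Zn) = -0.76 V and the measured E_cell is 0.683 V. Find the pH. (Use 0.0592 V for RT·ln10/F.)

pH = 3.46

E°_cell = 0.76 V and n = 2.
log Q = n(E° − E)/0.0592 = 2×(0.76 − 0.683)/0.0592 = 2.601.
With Q = [Zn²⁺]·P(H₂) / [H⁺]^2, solving for [H⁺] gives log[H⁺] = -3.462, so pH = 3.46.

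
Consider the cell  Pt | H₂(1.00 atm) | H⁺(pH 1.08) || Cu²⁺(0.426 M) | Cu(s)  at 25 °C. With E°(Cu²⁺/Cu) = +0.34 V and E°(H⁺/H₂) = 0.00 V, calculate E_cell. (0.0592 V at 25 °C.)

The Cu²⁺/Cu couple is the cathode, so E°_cell = 0.34 V; n = 2.
[H⁺] = 10^(−1.08) = 0.083 M, and Q = [H⁺]^2 / ([Cu²⁺]·P(H₂)) = 0.0162.
E = E° − (0.0592/2) log Q = 0.34 − (0.0592/2)(-1.789) = 0.393 V.

0.39 V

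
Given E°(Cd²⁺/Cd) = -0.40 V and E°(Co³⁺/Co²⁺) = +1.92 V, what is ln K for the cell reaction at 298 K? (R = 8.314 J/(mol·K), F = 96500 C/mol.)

E°_cell = +1.92 − (-0.40) = 2.32 V, with n = 2 electrons transferred.
At equilibrium E = 0, so the Nernst equation gives ln K = nFE°/RT = (2)(96500)(2.32)/((8.314)(298)) = 180.73.

ln K = 180.7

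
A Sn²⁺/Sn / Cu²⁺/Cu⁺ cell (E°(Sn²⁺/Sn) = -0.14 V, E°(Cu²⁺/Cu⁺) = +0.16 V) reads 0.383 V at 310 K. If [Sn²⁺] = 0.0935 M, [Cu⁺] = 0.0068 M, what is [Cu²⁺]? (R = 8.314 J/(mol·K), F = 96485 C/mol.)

0.046 M

From the Nernst equation, ln Q = nF(E° − E)/RT = 2×96485×(0.30 − 0.383)/(8.314×310) = -6.214, so Q = 0.00200.
With Q = [Sn²⁺]·[Cu⁺]^2/[Cu²⁺]^2 and the known concentrations, [Cu²⁺]^2 in the denominator gives [Cu²⁺] = 0.046 M.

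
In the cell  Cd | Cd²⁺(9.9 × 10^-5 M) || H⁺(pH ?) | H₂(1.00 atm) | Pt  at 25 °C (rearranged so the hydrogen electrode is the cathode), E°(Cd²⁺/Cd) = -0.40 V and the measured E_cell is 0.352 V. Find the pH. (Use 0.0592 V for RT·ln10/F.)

pH = 2.81

E°_cell = 0.40 V and n = 2.
log Q = n(E° − E)/0.0592 = 2×(0.40 − 0.352)/0.0592 = 1.622.
With Q = [Cd²⁺]·P(H₂) / [H⁺]^2, solving for [H⁺] gives log[H⁺] = -2.813, so pH = 2.81.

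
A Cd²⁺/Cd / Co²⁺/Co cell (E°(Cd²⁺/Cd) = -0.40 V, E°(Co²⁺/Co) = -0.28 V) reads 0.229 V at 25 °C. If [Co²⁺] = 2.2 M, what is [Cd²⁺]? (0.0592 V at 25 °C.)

4.6 × 10^-4 M

From the Nernst equation, log Q = n(E° − E)/0.0592 = 2(0.12 − 0.229)/0.0592 = -3.682, so Q = 2.08 × 10^-4.
With Q = [Cd²⁺]/[Co²⁺] and the known concentrations, [Cd²⁺] in the numerator gives [Cd²⁺] = 4.6 × 10^-4 M.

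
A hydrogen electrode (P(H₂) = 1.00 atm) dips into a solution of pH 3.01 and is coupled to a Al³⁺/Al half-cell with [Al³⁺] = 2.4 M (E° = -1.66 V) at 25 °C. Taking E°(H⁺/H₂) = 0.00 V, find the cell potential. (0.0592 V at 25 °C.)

1.47 V

The hydrogen couple is the cathode, so E°_cell = 1.66 V; n = 6.
[H⁺] = 10^(−3.01) = 9.8 × 10^-4 M, and Q = [Al³⁺]^2·P(H₂)^3 / [H⁺]^6 = 6.61 × 10^18.
E = E° − (0.0592/6) log Q = 1.66 − (0.0592/6)(18.820) = 1.474 V.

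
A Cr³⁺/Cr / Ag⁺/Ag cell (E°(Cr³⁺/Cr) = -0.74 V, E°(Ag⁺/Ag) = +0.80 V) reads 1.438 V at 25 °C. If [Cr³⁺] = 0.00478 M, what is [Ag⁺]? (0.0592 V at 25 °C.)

0.0032 M

From the Nernst equation, log Q = n(E° − E)/0.0592 = 3(1.54 − 1.438)/0.0592 = 5.169, so Q = 1.48 × 10^5.
With Q = [Cr³⁺]/[Ag⁺]^3 and the known concentrations, [Ag⁺]^3 in the denominator gives [Ag⁺] = 0.0032 M.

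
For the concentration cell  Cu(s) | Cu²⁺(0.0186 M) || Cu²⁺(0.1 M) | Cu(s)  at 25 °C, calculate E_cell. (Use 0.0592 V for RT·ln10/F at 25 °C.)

0.022 V

Both half-cells are Cu²⁺/Cu, so E°_cell = 0. The concentrated side is the cathode; the cell reaction moves Cu²⁺ from high to low concentration with n = 2.
Q = [Cu²⁺]_dilute/[Cu²⁺]_conc = 0.0186/0.1 = 0.186.
E = 0 − (0.0592/2) log Q = −(0.0592/2)(-0.730) = 0.0216 V.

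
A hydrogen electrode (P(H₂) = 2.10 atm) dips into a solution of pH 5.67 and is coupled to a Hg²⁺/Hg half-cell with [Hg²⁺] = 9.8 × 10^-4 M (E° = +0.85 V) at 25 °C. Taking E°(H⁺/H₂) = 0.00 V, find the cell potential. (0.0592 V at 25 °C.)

1.11 V

The Hg²⁺/Hg couple is the cathode, so E°_cell = 0.85 V; n = 2.
[H⁺] = 10^(−5.67) = 2.1 × 10^-6 M, and Q = [H⁺]^2 / ([Hg²⁺]·P(H₂)) = 2.22 × 10^-9.
E = E° − (0.0592/2) log Q = 0.85 − (0.0592/2)(-8.653) = 1.106 V.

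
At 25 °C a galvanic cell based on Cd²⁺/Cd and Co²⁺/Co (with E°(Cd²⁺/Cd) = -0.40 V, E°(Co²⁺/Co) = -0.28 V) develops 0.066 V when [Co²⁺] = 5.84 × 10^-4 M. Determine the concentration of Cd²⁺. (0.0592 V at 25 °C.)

From the Nernst equation, log Q = n(E° − E)/0.0592 = 2(0.12 − 0.066)/0.0592 = 1.824, so Q = 66.7.
With Q = [Cd²⁺]/[Co²⁺] and the known concentrations, [Cd²⁺] in the numerator gives [Cd²⁺] = 0.039 M.

0.039 M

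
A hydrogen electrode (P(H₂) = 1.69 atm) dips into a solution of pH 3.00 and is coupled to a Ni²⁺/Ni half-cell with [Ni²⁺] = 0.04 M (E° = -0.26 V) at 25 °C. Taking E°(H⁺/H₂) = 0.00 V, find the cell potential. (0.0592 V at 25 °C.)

0.12 V

The hydrogen couple is the cathode, so E°_cell = 0.26 V; n = 2.
[H⁺] = 10^(−3.00) = 0.0010 M, and Q = [Ni²⁺]·P(H₂) / [H⁺]^2 = 6.76 × 10^4.
E = E° − (0.0592/2) log Q = 0.26 − (0.0592/2)(4.830) = 0.117 V.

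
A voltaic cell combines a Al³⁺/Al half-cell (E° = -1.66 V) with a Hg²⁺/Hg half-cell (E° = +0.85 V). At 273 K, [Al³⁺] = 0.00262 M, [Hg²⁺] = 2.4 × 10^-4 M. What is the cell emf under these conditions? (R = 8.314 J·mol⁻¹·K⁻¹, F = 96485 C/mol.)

The Hg²⁺/Hg couple has the higher reduction potential and acts as the cathode, so E°_cell = +0.85 − (-1.66) = 2.51 V.
Balancing electrons gives n = 6; the reaction quotient is Q = [Al³⁺]^2/[Hg²⁺]^3 = 4.97 × 10^5.
E = E° − (RT/nF) ln Q = 2.51 − (8.314×273)/(6×96485) × (13.115) = 2.510 − 0.051 = 2.459 V.

2.46 V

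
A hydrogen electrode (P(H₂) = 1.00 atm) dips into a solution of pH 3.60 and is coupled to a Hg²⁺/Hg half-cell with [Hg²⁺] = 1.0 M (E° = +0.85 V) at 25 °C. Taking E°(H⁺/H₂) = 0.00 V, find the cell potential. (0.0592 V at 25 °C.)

The Hg²⁺/Hg couple is the cathode, so E°_cell = 0.85 V; n = 2.
[H⁺] = 10^(−3.60) = 2.5 × 10^-4 M, and Q = [H⁺]^2 / ([Hg²⁺]·P(H₂)) = 6.31 × 10^-8.
E = E° − (0.0592/2) log Q = 0.85 − (0.0592/2)(-7.200) = 1.063 V.

1.06 V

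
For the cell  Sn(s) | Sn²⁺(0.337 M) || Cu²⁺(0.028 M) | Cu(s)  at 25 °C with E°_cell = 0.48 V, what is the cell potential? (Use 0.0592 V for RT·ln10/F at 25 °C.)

Balancing electrons gives n = 2; the reaction quotient is Q = [Sn²⁺]/[Cu²⁺] = 12.0.
At 25 °C, E = E° − (0.0592/n) log Q = 0.48 − (0.0592/2)(1.080) = 0.480 − 0.032 = 0.448 V.

0.448 V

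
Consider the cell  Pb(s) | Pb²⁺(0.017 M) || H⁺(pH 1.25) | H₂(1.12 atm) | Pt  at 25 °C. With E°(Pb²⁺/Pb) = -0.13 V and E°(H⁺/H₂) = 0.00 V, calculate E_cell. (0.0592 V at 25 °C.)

0.11 V

The hydrogen couple is the cathode, so E°_cell = 0.13 V; n = 2.
[H⁺] = 10^(−1.25) = 0.056 M, and Q = [Pb²⁺]·P(H₂) / [H⁺]^2 = 6.02.
E = E° − (0.0592/2) log Q = 0.13 − (0.0592/2)(0.780) = 0.107 V.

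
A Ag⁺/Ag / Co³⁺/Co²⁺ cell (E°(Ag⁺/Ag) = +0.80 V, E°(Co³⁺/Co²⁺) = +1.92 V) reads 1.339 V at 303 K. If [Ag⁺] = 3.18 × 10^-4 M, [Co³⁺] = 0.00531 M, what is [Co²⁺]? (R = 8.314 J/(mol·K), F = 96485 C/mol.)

0.0038 M

From the Nernst equation, ln Q = nF(E° − E)/RT = 1×96485×(1.12 − 1.339)/(8.314×303) = -8.388, so Q = 2.28 × 10^-4.
With Q = [Ag⁺]·[Co²⁺]/[Co³⁺] and the known concentrations, [Co²⁺] in the numerator gives [Co²⁺] = 0.0038 M.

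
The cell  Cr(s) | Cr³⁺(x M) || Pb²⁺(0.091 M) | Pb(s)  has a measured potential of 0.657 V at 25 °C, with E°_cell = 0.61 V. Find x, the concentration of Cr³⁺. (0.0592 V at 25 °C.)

From the Nernst equation, log Q = n(E° − E)/0.0592 = 6(0.61 − 0.657)/0.0592 = -4.764, so Q = 1.72 × 10^-5.
With Q = [Cr³⁺]^2/[Pb²⁺]^3 and the known concentrations, [Cr³⁺]^2 in the numerator gives [Cr³⁺] = 1.1 × 10^-4 M.

1.1 × 10^-4 M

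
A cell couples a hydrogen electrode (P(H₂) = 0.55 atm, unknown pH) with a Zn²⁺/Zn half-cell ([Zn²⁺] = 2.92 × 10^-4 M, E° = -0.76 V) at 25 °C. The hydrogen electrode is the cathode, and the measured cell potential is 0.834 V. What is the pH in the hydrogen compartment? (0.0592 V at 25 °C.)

pH = 0.65

E°_cell = 0.76 V and n = 2.
log Q = n(E° − E)/0.0592 = 2×(0.76 − 0.834)/0.0592 = -2.500.
With Q = [Zn²⁺]·P(H₂) / [H⁺]^2, solving for [H⁺] gives log[H⁺] = -0.647, so pH = 0.65.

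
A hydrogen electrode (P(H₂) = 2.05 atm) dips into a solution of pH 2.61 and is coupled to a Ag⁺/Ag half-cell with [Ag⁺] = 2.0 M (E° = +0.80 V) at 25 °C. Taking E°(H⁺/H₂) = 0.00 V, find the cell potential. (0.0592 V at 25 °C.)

The Ag⁺/Ag couple is the cathode, so E°_cell = 0.80 V; n = 2.
[H⁺] = 10^(−2.61) = 0.0025 M, and Q = [H⁺]^2 / ([Ag⁺]^2·P(H₂)) = 7.35 × 10^-7.
E = E° − (0.0592/2) log Q = 0.80 − (0.0592/2)(-6.134) = 0.982 V.

0.98 V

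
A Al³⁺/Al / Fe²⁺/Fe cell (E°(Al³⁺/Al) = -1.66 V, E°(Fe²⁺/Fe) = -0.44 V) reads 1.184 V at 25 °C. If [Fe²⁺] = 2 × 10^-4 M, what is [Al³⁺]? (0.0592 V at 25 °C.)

1.9 × 10^-4 M

From the Nernst equation, log Q = n(E° − E)/0.0592 = 6(1.22 − 1.184)/0.0592 = 3.649, so Q = 4450.
With Q = [Al³⁺]^2/[Fe²⁺]^3 and the known concentrations, [Al³⁺]^2 in the numerator gives [Al³⁺] = 1.9 × 10^-4 M.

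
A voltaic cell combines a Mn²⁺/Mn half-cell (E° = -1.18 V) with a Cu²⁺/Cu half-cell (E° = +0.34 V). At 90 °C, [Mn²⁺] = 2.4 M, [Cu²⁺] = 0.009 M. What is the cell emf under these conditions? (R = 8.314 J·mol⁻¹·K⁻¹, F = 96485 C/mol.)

The Cu²⁺/Cu couple has the higher reduction potential and acts as the cathode, so E°_cell = +0.34 − (-1.18) = 1.52 V.
Balancing electrons gives n = 2; the reaction quotient is Q = [Mn²⁺]/[Cu²⁺] = 267.
E = E° − (RT/nF) ln Q = 1.52 − (8.314×363)/(2×96485) × (5.586) = 1.520 − 0.087 = 1.433 V.

1.43 V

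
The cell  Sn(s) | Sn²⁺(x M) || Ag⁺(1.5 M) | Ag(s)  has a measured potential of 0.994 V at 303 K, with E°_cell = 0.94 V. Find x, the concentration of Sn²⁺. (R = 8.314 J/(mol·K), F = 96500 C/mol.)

From the Nernst equation, ln Q = nF(E° − E)/RT = 2×96500×(0.94 − 0.994)/(8.314×303) = -4.137, so Q = 0.0160.
With Q = [Sn²⁺]/[Ag⁺]^2 and the known concentrations, [Sn²⁺] in the numerator gives [Sn²⁺] = 0.036 M.

0.036 M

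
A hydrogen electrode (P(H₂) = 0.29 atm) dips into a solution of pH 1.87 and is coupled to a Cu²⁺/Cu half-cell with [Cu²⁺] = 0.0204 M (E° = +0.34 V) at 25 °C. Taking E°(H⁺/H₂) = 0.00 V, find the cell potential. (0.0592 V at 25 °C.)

The Cu²⁺/Cu couple is the cathode, so E°_cell = 0.34 V; n = 2.
[H⁺] = 10^(−1.87) = 0.013 M, and Q = [H⁺]^2 / ([Cu²⁺]·P(H₂)) = 0.0308.
E = E° − (0.0592/2) log Q = 0.34 − (0.0592/2)(-1.512) = 0.385 V.

0.38 V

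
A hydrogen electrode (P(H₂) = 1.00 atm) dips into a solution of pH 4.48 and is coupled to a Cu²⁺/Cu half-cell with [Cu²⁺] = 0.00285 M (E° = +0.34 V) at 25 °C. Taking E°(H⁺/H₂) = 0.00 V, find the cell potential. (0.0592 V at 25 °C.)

0.53 V

The Cu²⁺/Cu couple is the cathode, so E°_cell = 0.34 V; n = 2.
[H⁺] = 10^(−4.48) = 3.3 × 10^-5 M, and Q = [H⁺]^2 / ([Cu²⁺]·P(H₂)) = 3.85 × 10^-7.
E = E° − (0.0592/2) log Q = 0.34 − (0.0592/2)(-6.415) = 0.530 V.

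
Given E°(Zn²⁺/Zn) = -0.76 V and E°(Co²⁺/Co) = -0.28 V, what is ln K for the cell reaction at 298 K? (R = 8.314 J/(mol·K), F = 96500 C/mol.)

ln K = 37.4

E°_cell = -0.28 − (-0.76) = 0.48 V, with n = 2 electrons transferred.
At equilibrium E = 0, so the Nernst equation gives ln K = nFE°/RT = (2)(96500)(0.48)/((8.314)(298)) = 37.39.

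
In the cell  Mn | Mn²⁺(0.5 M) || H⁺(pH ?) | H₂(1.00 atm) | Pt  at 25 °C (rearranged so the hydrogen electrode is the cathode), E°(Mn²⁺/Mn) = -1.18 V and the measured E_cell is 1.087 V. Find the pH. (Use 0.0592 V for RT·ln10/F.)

pH = 1.72

E°_cell = 1.18 V and n = 2.
log Q = n(E° − E)/0.0592 = 2×(1.18 − 1.087)/0.0592 = 3.142.
With Q = [Mn²⁺]·P(H₂) / [H⁺]^2, solving for [H⁺] gives log[H⁺] = -1.721, so pH = 1.72.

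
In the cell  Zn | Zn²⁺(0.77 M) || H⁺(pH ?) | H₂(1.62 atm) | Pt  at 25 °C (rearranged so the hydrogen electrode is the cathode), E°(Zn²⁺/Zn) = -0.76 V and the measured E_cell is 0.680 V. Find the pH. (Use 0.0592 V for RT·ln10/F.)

E°_cell = 0.76 V and n = 2.
log Q = n(E° − E)/0.0592 = 2×(0.76 − 0.680)/0.0592 = 2.703.
With Q = [Zn²⁺]·P(H₂) / [H⁺]^2, solving for [H⁺] gives log[H⁺] = -1.303, so pH = 1.30.

pH = 1.30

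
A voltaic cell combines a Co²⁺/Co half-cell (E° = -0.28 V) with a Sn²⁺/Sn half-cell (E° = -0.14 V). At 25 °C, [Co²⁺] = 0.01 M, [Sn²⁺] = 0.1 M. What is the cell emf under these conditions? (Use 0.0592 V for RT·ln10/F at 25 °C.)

0.170 V

The Sn²⁺/Sn couple has the higher reduction potential and acts as the cathode, so E°_cell = -0.14 − (-0.28) = 0.14 V.
Balancing electrons gives n = 2; the reaction quotient is Q = [Co²⁺]/[Sn²⁺] = 0.100.
At 25 °C, E = E° − (0.0592/n) log Q = 0.14 − (0.0592/2)(-1.000) = 0.140 + 0.030 = 0.170 V.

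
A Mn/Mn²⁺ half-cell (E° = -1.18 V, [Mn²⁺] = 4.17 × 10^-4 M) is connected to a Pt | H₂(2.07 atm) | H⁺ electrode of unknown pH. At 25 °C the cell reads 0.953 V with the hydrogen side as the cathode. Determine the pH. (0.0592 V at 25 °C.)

pH = 5.37

E°_cell = 1.18 V and n = 2.
log Q = n(E° − E)/0.0592 = 2×(1.18 − 0.953)/0.0592 = 7.669.
With Q = [Mn²⁺]·P(H₂) / [H⁺]^2, solving for [H⁺] gives log[H⁺] = -5.366, so pH = 5.37.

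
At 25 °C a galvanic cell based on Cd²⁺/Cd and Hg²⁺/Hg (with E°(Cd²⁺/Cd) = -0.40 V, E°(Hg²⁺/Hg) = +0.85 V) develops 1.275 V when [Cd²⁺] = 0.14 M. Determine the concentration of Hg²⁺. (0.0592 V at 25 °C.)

0.98 M

From the Nernst equation, log Q = n(E° − E)/0.0592 = 2(1.25 − 1.275)/0.0592 = -0.845, so Q = 0.143.
With Q = [Cd²⁺]/[Hg²⁺] and the known concentrations, [Hg²⁺] in the denominator gives [Hg²⁺] = 0.98 M.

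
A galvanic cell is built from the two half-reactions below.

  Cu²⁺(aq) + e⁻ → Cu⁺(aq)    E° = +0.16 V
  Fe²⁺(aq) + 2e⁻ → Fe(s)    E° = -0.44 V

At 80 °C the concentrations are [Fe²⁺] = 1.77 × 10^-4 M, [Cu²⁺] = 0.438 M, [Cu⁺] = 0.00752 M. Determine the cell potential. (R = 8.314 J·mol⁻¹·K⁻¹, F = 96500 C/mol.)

The Cu²⁺/Cu⁺ couple has the higher reduction potential and acts as the cathode, so E°_cell = +0.16 − (-0.44) = 0.60 V.
Balancing electrons gives n = 2; the reaction quotient is Q = [Fe²⁺]·[Cu⁺]^2/[Cu²⁺]^2 = 5.22 × 10^-8.
E = E° − (RT/nF) ln Q = 0.60 − (8.314×353)/(2×96500) × (-16.769) = 0.600 + 0.255 = 0.855 V.

0.855 V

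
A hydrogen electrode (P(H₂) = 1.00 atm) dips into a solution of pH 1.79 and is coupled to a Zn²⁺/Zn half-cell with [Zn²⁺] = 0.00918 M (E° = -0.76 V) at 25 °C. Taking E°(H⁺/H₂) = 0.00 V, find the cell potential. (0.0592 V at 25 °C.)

The hydrogen couple is the cathode, so E°_cell = 0.76 V; n = 2.
[H⁺] = 10^(−1.79) = 0.016 M, and Q = [Zn²⁺]·P(H₂) / [H⁺]^2 = 34.9.
E = E° − (0.0592/2) log Q = 0.76 − (0.0592/2)(1.543) = 0.714 V.

0.71 V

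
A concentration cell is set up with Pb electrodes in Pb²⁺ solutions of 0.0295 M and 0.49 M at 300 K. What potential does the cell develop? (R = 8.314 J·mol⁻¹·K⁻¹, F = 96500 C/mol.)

Both half-cells are Pb²⁺/Pb, so E°_cell = 0. The concentrated side is the cathode; the cell reaction moves Pb²⁺ from high to low concentration with n = 2.
Q = [Pb²⁺]_dilute/[Pb²⁺]_conc = 0.0295/0.49 = 0.0602.
E = 0 − (RT/nF) ln Q = −((8.314×300)/(2×96500))(-2.810) = 0.0363 V.

0.036 V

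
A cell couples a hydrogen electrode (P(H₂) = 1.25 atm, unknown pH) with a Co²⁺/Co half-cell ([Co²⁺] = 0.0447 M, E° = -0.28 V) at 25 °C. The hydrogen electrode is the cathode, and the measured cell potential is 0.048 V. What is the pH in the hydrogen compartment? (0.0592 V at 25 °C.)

E°_cell = 0.28 V and n = 2.
log Q = n(E° − E)/0.0592 = 2×(0.28 − 0.048)/0.0592 = 7.838.
With Q = [Co²⁺]·P(H₂) / [H⁺]^2, solving for [H⁺] gives log[H⁺] = -4.545, so pH = 4.55.

pH = 4.55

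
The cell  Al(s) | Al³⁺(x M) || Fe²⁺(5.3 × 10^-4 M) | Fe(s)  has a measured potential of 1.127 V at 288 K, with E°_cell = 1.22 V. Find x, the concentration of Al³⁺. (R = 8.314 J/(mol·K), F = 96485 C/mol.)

From the Nernst equation, ln Q = nF(E° − E)/RT = 6×96485×(1.22 − 1.127)/(8.314×288) = 22.485, so Q = 5.82 × 10^9.
With Q = [Al³⁺]^2/[Fe²⁺]^3 and the known concentrations, [Al³⁺]^2 in the numerator gives [Al³⁺] = 0.93 M.

0.93 M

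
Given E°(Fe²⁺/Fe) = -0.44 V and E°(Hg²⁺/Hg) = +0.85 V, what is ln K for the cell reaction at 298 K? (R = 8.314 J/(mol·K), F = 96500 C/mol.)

ln K = 100.5

E°_cell = +0.85 − (-0.44) = 1.29 V, with n = 2 electrons transferred.
At equilibrium E = 0, so the Nernst equation gives ln K = nFE°/RT = (2)(96500)(1.29)/((8.314)(298)) = 100.49.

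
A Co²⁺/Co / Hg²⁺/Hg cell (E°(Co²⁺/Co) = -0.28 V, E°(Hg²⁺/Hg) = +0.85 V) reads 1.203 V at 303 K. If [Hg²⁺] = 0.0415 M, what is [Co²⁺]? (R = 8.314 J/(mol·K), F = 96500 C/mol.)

From the Nernst equation, ln Q = nF(E° − E)/RT = 2×96500×(1.13 − 1.203)/(8.314×303) = -5.593, so Q = 0.00372.
With Q = [Co²⁺]/[Hg²⁺] and the known concentrations, [Co²⁺] in the numerator gives [Co²⁺] = 1.5 × 10^-4 M.

1.5 × 10^-4 M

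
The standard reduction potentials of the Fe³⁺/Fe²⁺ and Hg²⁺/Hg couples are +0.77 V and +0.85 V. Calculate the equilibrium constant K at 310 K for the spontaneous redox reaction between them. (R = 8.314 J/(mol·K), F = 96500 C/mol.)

400

E°_cell = +0.85 − (+0.77) = 0.08 V, with n = 2 electrons transferred.
At equilibrium E = 0, so the Nernst equation gives ln K = nFE°/RT = (2)(96500)(0.08)/((8.314)(310)) = 5.99.
K = e^5.99 = 400.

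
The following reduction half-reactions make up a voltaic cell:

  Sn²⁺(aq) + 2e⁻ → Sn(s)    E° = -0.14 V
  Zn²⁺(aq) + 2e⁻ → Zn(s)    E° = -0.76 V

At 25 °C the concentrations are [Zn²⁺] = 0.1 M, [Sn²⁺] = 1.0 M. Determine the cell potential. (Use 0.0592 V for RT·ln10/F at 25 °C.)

The Sn²⁺/Sn couple has the higher reduction potential and acts as the cathode, so E°_cell = -0.14 − (-0.76) = 0.62 V.
Balancing electrons gives n = 2; the reaction quotient is Q = [Zn²⁺]/[Sn²⁺] = 0.100.
At 25 °C, E = E° − (0.0592/n) log Q = 0.62 − (0.0592/2)(-1.000) = 0.620 + 0.030 = 0.650 V.

0.650 V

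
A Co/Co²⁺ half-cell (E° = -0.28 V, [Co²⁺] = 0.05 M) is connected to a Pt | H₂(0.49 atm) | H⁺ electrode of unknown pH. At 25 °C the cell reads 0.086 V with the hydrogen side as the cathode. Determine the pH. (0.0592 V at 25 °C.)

pH = 4.08

E°_cell = 0.28 V and n = 2.
log Q = n(E° − E)/0.0592 = 2×(0.28 − 0.086)/0.0592 = 6.554.
With Q = [Co²⁺]·P(H₂) / [H⁺]^2, solving for [H⁺] gives log[H⁺] = -4.082, so pH = 4.08.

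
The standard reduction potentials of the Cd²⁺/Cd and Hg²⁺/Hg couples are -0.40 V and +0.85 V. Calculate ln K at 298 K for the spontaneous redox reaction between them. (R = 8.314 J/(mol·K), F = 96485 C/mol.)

E°_cell = +0.85 − (-0.40) = 1.25 V, with n = 2 electrons transferred.
At equilibrium E = 0, so the Nernst equation gives ln K = nFE°/RT = (2)(96485)(1.25)/((8.314)(298)) = 97.36.

ln K = 97.4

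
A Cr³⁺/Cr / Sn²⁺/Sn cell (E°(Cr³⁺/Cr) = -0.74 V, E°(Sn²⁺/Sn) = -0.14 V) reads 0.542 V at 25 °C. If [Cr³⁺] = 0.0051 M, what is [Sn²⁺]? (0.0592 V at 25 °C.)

From the Nernst equation, log Q = n(E° − E)/0.0592 = 6(0.60 − 0.542)/0.0592 = 5.878, so Q = 7.56 × 10^5.
With Q = [Cr³⁺]^2/[Sn²⁺]^3 and the known concentrations, [Sn²⁺]^3 in the denominator gives [Sn²⁺] = 3.3 × 10^-4 M.

3.3 × 10^-4 M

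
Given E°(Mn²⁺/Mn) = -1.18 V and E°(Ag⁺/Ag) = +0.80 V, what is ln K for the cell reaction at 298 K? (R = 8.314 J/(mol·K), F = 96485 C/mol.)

E°_cell = +0.80 − (-1.18) = 1.98 V, with n = 2 electrons transferred.
At equilibrium E = 0, so the Nernst equation gives ln K = nFE°/RT = (2)(96485)(1.98)/((8.314)(298)) = 154.22.

ln K = 154.2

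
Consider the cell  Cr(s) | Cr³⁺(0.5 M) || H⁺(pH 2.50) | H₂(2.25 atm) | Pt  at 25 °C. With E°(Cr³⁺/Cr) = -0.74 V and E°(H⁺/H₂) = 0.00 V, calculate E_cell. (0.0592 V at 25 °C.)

0.59 V

The hydrogen couple is the cathode, so E°_cell = 0.74 V; n = 6.
[H⁺] = 10^(−2.50) = 0.0032 M, and Q = [Cr³⁺]^2·P(H₂)^3 / [H⁺]^6 = 2.85 × 10^15.
E = E° − (0.0592/6) log Q = 0.74 − (0.0592/6)(15.454) = 0.588 V.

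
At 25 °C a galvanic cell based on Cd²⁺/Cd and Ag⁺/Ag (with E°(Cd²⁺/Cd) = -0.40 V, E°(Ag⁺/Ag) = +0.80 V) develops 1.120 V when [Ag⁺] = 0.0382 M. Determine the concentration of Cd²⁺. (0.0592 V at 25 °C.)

0.74 M

From the Nernst equation, log Q = n(E° − E)/0.0592 = 2(1.20 − 1.120)/0.0592 = 2.703, so Q = 504.
With Q = [Cd²⁺]/[Ag⁺]^2 and the known concentrations, [Cd²⁺] in the numerator gives [Cd²⁺] = 0.74 M.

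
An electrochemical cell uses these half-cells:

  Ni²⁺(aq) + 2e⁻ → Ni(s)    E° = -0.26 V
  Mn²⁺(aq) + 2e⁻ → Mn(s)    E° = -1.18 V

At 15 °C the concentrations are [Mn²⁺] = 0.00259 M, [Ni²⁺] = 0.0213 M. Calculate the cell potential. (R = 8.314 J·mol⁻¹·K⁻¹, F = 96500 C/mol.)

0.946 V

The Ni²⁺/Ni couple has the higher reduction potential and acts as the cathode, so E°_cell = -0.26 − (-1.18) = 0.92 V.
Balancing electrons gives n = 2; the reaction quotient is Q = [Mn²⁺]/[Ni²⁺] = 0.122.
E = E° − (RT/nF) ln Q = 0.92 − (8.314×288)/(2×96500) × (-2.107) = 0.920 + 0.026 = 0.946 V.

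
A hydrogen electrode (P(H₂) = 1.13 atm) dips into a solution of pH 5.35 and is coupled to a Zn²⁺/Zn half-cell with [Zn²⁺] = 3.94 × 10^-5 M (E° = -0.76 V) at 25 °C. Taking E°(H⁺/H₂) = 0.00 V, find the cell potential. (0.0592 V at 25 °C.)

The hydrogen couple is the cathode, so E°_cell = 0.76 V; n = 2.
[H⁺] = 10^(−5.35) = 4.5 × 10^-6 M, and Q = [Zn²⁺]·P(H₂) / [H⁺]^2 = 2.23 × 10^6.
E = E° − (0.0592/2) log Q = 0.76 − (0.0592/2)(6.349) = 0.572 V.

0.57 V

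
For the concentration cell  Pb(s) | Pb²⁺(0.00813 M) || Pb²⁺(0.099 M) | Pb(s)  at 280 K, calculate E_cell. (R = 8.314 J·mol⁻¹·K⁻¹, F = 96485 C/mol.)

0.030 V

Both half-cells are Pb²⁺/Pb, so E°_cell = 0. The concentrated side is the cathode; the cell reaction moves Pb²⁺ from high to low concentration with n = 2.
Q = [Pb²⁺]_dilute/[Pb²⁺]_conc = 0.00813/0.099 = 0.0821.
E = 0 − (RT/nF) ln Q = −((8.314×280)/(2×96485))(-2.500) = 0.0302 V.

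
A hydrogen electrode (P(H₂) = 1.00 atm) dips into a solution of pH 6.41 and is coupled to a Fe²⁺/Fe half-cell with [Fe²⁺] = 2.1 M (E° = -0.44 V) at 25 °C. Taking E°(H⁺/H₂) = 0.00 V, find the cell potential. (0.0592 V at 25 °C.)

The hydrogen couple is the cathode, so E°_cell = 0.44 V; n = 2.
[H⁺] = 10^(−6.41) = 3.9 × 10^-7 M, and Q = [Fe²⁺]·P(H₂) / [H⁺]^2 = 1.39 × 10^13.
E = E° − (0.0592/2) log Q = 0.44 − (0.0592/2)(13.142) = 0.051 V.

0.051 V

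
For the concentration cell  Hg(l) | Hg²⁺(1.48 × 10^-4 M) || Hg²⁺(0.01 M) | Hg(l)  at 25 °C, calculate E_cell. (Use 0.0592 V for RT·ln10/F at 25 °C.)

0.054 V

Both half-cells are Hg²⁺/Hg, so E°_cell = 0. The concentrated side is the cathode; the cell reaction moves Hg²⁺ from high to low concentration with n = 2.
Q = [Hg²⁺]_dilute/[Hg²⁺]_conc = 1.48 × 10^-4/0.01 = 0.0148.
E = 0 − (0.0592/2) log Q = −(0.0592/2)(-1.830) = 0.0542 V.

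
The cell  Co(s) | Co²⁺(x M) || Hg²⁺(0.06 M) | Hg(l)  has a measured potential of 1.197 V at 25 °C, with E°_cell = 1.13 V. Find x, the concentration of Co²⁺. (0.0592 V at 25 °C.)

3.3 × 10^-4 M

From the Nernst equation, log Q = n(E° − E)/0.0592 = 2(1.13 − 1.197)/0.0592 = -2.264, so Q = 0.00545.
With Q = [Co²⁺]/[Hg²⁺] and the known concentrations, [Co²⁺] in the numerator gives [Co²⁺] = 3.3 × 10^-4 M.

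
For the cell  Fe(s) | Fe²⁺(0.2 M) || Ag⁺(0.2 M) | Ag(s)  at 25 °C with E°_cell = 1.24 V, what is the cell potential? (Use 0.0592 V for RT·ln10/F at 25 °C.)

1.22 V

Balancing electrons gives n = 2; the reaction quotient is Q = [Fe²⁺]/[Ag⁺]^2 = 5.00.
At 25 °C, E = E° − (0.0592/n) log Q = 1.24 − (0.0592/2)(0.699) = 1.240 − 0.021 = 1.219 V.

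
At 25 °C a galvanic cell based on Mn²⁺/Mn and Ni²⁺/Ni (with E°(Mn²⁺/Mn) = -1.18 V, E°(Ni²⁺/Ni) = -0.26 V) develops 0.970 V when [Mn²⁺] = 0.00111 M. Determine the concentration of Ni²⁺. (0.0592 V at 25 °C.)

0.054 M

From the Nernst equation, log Q = n(E° − E)/0.0592 = 2(0.92 − 0.970)/0.0592 = -1.689, so Q = 0.0205.
With Q = [Mn²⁺]/[Ni²⁺] and the known concentrations, [Ni²⁺] in the denominator gives [Ni²⁺] = 0.054 M.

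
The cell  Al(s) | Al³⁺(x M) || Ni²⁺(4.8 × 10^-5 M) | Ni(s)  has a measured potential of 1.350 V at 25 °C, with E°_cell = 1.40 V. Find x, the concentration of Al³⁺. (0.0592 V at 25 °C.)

From the Nernst equation, log Q = n(E° − E)/0.0592 = 6(1.40 − 1.350)/0.0592 = 5.068, so Q = 1.17 × 10^5.
With Q = [Al³⁺]^2/[Ni²⁺]^3 and the known concentrations, [Al³⁺]^2 in the numerator gives [Al³⁺] = 1.1 × 10^-4 M.

1.1 × 10^-4 M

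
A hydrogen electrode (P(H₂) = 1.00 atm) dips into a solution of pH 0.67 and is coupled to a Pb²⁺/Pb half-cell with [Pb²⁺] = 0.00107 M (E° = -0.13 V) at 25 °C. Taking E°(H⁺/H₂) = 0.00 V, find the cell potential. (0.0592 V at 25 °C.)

The hydrogen couple is the cathode, so E°_cell = 0.13 V; n = 2.
[H⁺] = 10^(−0.67) = 0.21 M, and Q = [Pb²⁺]·P(H₂) / [H⁺]^2 = 0.0234.
E = E° − (0.0592/2) log Q = 0.13 − (0.0592/2)(-1.631) = 0.178 V.

0.18 V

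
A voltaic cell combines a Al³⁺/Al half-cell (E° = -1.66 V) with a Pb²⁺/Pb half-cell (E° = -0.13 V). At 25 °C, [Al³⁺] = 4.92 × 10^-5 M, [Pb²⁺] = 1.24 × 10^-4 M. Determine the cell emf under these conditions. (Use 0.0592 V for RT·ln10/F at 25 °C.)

The Pb²⁺/Pb couple has the higher reduction potential and acts as the cathode, so E°_cell = -0.13 − (-1.66) = 1.53 V.
Balancing electrons gives n = 6; the reaction quotient is Q = [Al³⁺]^2/[Pb²⁺]^3 = 1270.
At 25 °C, E = E° − (0.0592/n) log Q = 1.53 − (0.0592/6)(3.104) = 1.530 − 0.031 = 1.499 V.

1.50 V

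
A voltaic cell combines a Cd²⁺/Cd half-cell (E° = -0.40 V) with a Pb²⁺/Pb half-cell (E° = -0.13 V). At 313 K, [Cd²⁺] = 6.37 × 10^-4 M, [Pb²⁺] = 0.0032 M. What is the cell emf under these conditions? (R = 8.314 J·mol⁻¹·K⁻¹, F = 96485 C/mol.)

0.292 V

The Pb²⁺/Pb couple has the higher reduction potential and acts as the cathode, so E°_cell = -0.13 − (-0.40) = 0.27 V.
Balancing electrons gives n = 2; the reaction quotient is Q = [Cd²⁺]/[Pb²⁺] = 0.199.
E = E° − (RT/nF) ln Q = 0.27 − (8.314×313)/(2×96485) × (-1.614) = 0.270 + 0.022 = 0.292 V.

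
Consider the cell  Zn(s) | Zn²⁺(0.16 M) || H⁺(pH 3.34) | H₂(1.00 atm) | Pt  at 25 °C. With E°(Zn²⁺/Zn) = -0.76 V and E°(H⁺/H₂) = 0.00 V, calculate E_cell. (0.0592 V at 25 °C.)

The hydrogen couple is the cathode, so E°_cell = 0.76 V; n = 2.
[H⁺] = 10^(−3.34) = 4.6 × 10^-4 M, and Q = [Zn²⁺]·P(H₂) / [H⁺]^2 = 7.66 × 10^5.
E = E° − (0.0592/2) log Q = 0.76 − (0.0592/2)(5.884) = 0.586 V.

0.59 V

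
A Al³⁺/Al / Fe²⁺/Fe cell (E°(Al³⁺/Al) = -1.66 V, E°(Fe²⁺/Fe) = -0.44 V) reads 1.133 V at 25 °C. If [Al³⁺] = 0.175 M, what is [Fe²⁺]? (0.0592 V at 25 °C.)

From the Nernst equation, log Q = n(E° − E)/0.0592 = 6(1.22 − 1.133)/0.0592 = 8.818, so Q = 6.57 × 10^8.
With Q = [Al³⁺]^2/[Fe²⁺]^3 and the known concentrations, [Fe²⁺]^3 in the denominator gives [Fe²⁺] = 3.6 × 10^-4 M.

3.6 × 10^-4 M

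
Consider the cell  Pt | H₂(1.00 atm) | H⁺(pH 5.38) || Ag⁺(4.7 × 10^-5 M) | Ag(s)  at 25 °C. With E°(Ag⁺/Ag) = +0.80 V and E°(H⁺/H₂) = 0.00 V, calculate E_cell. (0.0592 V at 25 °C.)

0.86 V

The Ag⁺/Ag couple is the cathode, so E°_cell = 0.80 V; n = 2.
[H⁺] = 10^(−5.38) = 4.2 × 10^-6 M, and Q = [H⁺]^2 / ([Ag⁺]^2·P(H₂)) = 0.00787.
E = E° − (0.0592/2) log Q = 0.80 − (0.0592/2)(-2.104) = 0.862 V.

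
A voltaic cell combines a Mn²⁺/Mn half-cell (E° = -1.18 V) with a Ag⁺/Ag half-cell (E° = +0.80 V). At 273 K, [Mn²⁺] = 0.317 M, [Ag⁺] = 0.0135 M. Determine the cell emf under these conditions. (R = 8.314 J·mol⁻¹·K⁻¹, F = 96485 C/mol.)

The Ag⁺/Ag couple has the higher reduction potential and acts as the cathode, so E°_cell = +0.80 − (-1.18) = 1.98 V.
Balancing electrons gives n = 2; the reaction quotient is Q = [Mn²⁺]/[Ag⁺]^2 = 1740.
E = E° − (RT/nF) ln Q = 1.98 − (8.314×273)/(2×96485) × (7.461) = 1.980 − 0.088 = 1.892 V.

1.89 V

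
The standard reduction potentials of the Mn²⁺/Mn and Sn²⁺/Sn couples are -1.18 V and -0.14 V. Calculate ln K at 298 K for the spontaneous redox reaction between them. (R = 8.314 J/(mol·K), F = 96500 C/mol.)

E°_cell = -0.14 − (-1.18) = 1.04 V, with n = 2 electrons transferred.
At equilibrium E = 0, so the Nernst equation gives ln K = nFE°/RT = (2)(96500)(1.04)/((8.314)(298)) = 81.01.

ln K = 81.0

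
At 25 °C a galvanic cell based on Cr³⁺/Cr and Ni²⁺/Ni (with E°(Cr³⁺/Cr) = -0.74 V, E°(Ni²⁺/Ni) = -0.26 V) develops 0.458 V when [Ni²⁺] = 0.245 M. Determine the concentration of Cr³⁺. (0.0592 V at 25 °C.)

1.6 M

From the Nernst equation, log Q = n(E° − E)/0.0592 = 6(0.48 − 0.458)/0.0592 = 2.230, so Q = 170.
With Q = [Cr³⁺]^2/[Ni²⁺]^3 and the known concentrations, [Cr³⁺]^2 in the numerator gives [Cr³⁺] = 1.6 M.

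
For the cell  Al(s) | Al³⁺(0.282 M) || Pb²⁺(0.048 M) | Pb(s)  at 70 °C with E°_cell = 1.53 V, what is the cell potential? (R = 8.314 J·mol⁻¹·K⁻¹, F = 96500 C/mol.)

1.50 V

Balancing electrons gives n = 6; the reaction quotient is Q = [Al³⁺]^2/[Pb²⁺]^3 = 719.
E = E° − (RT/nF) ln Q = 1.53 − (8.314×343)/(6×96500) × (6.578) = 1.530 − 0.032 = 1.498 V.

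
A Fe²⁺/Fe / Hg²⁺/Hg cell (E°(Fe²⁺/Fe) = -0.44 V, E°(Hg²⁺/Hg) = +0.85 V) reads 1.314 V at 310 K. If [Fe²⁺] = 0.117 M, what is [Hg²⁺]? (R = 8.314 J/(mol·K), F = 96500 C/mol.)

0.71 M

From the Nernst equation, ln Q = nF(E° − E)/RT = 2×96500×(1.29 − 1.314)/(8.314×310) = -1.797, so Q = 0.166.
With Q = [Fe²⁺]/[Hg²⁺] and the known concentrations, [Hg²⁺] in the denominator gives [Hg²⁺] = 0.71 M.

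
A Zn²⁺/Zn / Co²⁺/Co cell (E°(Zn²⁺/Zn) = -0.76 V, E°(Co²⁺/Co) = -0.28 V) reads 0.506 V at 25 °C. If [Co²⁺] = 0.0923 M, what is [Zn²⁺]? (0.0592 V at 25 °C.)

0.012 M

From the Nernst equation, log Q = n(E° − E)/0.0592 = 2(0.48 − 0.506)/0.0592 = -0.878, so Q = 0.132.
With Q = [Zn²⁺]/[Co²⁺] and the known concentrations, [Zn²⁺] in the numerator gives [Zn²⁺] = 0.012 M.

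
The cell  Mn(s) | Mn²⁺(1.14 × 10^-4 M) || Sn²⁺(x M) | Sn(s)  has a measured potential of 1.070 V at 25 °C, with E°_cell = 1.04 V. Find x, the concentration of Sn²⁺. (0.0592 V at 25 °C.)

0.0012 M

From the Nernst equation, log Q = n(E° − E)/0.0592 = 2(1.04 − 1.070)/0.0592 = -1.014, so Q = 0.0969.
With Q = [Mn²⁺]/[Sn²⁺] and the known concentrations, [Sn²⁺] in the denominator gives [Sn²⁺] = 0.0012 M.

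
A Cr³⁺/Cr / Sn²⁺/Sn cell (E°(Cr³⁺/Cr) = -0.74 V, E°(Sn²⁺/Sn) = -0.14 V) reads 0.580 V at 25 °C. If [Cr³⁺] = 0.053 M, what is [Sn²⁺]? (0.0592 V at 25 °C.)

0.03 M

From the Nernst equation, log Q = n(E° − E)/0.0592 = 6(0.60 − 0.580)/0.0592 = 2.027, so Q = 106.
With Q = [Cr³⁺]^2/[Sn²⁺]^3 and the known concentrations, [Sn²⁺]^3 in the denominator gives [Sn²⁺] = 0.03 M.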